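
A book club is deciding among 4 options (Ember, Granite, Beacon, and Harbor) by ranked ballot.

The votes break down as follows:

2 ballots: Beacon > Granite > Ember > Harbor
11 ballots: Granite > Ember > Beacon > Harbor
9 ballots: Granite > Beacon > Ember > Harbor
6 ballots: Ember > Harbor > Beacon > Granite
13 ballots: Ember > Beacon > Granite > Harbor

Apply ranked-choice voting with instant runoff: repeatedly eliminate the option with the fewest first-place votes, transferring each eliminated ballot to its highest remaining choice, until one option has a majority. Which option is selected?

Granite

Round 1: Granite 20, Ember 19, Beacon 2, Harbor 0. Harbor has the fewest and is eliminated.
Round 2: Granite 20, Ember 19, Beacon 2. Beacon has the fewest and is eliminated.
Round 3: Granite 22, Ember 19. Granite has a majority.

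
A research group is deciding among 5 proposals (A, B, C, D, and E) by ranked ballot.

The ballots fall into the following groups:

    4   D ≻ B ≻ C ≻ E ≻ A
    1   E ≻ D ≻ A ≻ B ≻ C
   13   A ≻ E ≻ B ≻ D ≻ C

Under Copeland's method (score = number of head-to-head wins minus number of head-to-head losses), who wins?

A

Pairwise results:
  A vs B: A wins 14–4.
  A vs C: A wins 14–4.
  A vs D: A wins 13–5.
  A vs E: A wins 13–5.
  B vs C: B wins 18–0.
  B vs D: B wins 13–5.
  B vs E: E wins 14–4.
  C vs D: D wins 18–0.
  C vs E: E wins 14–4.
  D vs E: E wins 14–4.
Copeland scores (wins − losses):
  A: 4 − 0 = 4
  B: 2 − 2 = 0
  C: 0 − 4 = -4
  D: 1 − 3 = -2
  E: 3 − 1 = 2
A has the best Copeland score.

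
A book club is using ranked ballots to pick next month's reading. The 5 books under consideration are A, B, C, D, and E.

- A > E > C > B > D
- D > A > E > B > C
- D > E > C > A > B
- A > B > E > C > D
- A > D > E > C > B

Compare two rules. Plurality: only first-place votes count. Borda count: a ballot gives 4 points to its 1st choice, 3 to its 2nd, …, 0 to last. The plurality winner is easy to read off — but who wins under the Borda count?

A

Plurality first-place counts: A 3, B 0, C 0, D 2, E 0 → A.
Borda totals: A 16, B 5, C 6, D 11, E 12 → A.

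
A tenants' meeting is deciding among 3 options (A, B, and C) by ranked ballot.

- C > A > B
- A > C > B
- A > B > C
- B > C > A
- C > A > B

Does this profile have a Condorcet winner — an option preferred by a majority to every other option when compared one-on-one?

Head-to-head results (5 voters total):
A vs B: A wins 4–1.
A vs C: C wins 3–2.
B vs C: C wins 3–2.
C beats each rival — A (3–2), B (3–2) — so C is the Condorcet winner.

Yes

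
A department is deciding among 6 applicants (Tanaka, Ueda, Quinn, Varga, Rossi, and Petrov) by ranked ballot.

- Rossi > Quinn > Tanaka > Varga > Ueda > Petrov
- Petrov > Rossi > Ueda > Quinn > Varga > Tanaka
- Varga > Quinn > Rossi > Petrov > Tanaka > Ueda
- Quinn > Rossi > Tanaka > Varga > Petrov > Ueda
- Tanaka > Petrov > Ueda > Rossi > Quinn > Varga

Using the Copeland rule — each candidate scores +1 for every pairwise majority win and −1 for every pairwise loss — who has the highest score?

Rossi

Pairwise results:
  Tanaka vs Ueda: Tanaka wins 4–1.
  Tanaka vs Quinn: Quinn wins 4–1.
  Tanaka vs Varga: Tanaka wins 3–2.
  Tanaka vs Rossi: Rossi wins 4–1.
  Tanaka vs Petrov: Tanaka wins 3–2.
  Ueda vs Quinn: Quinn wins 3–2.
  Ueda vs Varga: Varga wins 3–2.
  Ueda vs Rossi: Rossi wins 4–1.
  Ueda vs Petrov: Petrov wins 4–1.
  Quinn vs Varga: Quinn wins 4–1.
  Quinn vs Rossi: Rossi wins 3–2.
  Quinn vs Petrov: Quinn wins 3–2.
  Varga vs Rossi: Rossi wins 4–1.
  Varga vs Petrov: Varga wins 3–2.
  Rossi vs Petrov: Rossi wins 3–2.
Copeland scores (wins − losses):
  Tanaka: 3 − 2 = 1
  Ueda: 0 − 5 = -5
  Quinn: 4 − 1 = 3
  Varga: 2 − 3 = -1
  Rossi: 5 − 0 = 5
  Petrov: 1 − 4 = -3
Rossi has the best Copeland score.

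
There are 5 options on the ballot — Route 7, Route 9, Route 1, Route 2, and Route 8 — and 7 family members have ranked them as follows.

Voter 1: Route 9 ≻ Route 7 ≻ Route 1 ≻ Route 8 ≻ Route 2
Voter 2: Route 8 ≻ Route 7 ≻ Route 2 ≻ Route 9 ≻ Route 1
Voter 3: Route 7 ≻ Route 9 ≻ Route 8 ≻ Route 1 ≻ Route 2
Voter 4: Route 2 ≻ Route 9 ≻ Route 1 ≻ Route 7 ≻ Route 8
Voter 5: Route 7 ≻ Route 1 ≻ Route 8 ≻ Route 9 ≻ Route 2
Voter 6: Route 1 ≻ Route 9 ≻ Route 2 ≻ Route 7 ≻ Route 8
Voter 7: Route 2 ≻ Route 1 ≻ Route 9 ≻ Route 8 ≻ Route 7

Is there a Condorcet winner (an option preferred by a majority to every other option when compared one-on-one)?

Head-to-head results (7 voters total):
Route 7 vs Route 9: Route 9 wins 4–3.
Route 7 vs Route 1: Route 7 wins 4–3.
Route 7 vs Route 2: Route 7 wins 4–3.
Route 7 vs Route 8: Route 7 wins 5–2.
Route 9 vs Route 1: Route 9 wins 4–3.
Route 9 vs Route 2: Route 9 wins 4–3.
Route 9 vs Route 8: Route 9 wins 5–2.
Route 1 vs Route 2: Route 1 wins 4–3.
Route 1 vs Route 8: Route 1 wins 5–2.
Route 2 vs Route 8: Route 8 wins 4–3.
Route 9 beats each rival — Route 7 (4–3), Route 1 (4–3), Route 2 (4–3), Route 8 (5–2) — so Route 9 is the Condorcet winner.

Yes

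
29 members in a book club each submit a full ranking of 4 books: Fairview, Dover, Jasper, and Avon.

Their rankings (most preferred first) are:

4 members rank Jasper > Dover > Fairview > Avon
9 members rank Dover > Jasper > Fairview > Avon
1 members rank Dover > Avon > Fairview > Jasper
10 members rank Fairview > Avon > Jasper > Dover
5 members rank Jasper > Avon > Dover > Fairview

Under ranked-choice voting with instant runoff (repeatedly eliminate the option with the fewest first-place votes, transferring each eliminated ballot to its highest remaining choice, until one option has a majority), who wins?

Round 1: Fairview 10, Dover 10, Jasper 9, Avon 0. Avon has the fewest and is eliminated.
Round 2: Fairview 10, Dover 10, Jasper 9. Jasper has the fewest and is eliminated.
Round 3: Dover 19, Fairview 10. Dover has a majority.

Dover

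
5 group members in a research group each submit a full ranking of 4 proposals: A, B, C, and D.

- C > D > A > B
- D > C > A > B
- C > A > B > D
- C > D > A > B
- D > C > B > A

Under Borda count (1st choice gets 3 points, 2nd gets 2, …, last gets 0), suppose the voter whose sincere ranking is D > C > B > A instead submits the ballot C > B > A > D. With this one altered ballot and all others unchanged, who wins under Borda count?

C

Borda totals with the altered ballot: A 6, B 3, C 14, D 7.
The winner is unchanged: still C.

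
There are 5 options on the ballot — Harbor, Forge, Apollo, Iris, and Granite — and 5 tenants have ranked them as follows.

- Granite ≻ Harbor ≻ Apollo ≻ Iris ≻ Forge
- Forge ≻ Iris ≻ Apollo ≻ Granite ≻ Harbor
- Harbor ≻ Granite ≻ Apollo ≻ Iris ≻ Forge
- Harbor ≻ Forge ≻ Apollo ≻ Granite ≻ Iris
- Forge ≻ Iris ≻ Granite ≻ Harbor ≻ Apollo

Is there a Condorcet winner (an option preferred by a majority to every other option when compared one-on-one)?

No

Head-to-head results (5 voters total):
Harbor vs Forge: Harbor wins 3–2.
Harbor vs Apollo: Harbor wins 4–1.
Harbor vs Iris: Harbor wins 3–2.
Harbor vs Granite: Granite wins 3–2.
Forge vs Apollo: Forge wins 3–2.
Forge vs Iris: Forge wins 3–2.
Forge vs Granite: Forge wins 3–2.
Apollo vs Iris: Apollo wins 3–2.
Apollo vs Granite: Granite wins 3–2.
Iris vs Granite: Granite wins 3–2.
No candidate beats all others: Harbor beats Forge beats Granite beats Harbor, a majority cycle.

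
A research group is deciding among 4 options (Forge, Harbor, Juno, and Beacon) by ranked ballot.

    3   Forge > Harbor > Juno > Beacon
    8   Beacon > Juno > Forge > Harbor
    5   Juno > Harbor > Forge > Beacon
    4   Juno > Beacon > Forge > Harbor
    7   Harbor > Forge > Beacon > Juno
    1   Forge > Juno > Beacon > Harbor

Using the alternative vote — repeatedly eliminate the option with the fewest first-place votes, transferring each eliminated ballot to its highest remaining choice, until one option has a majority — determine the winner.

Juno

Round 1: Juno 9, Beacon 8, Harbor 7, Forge 4. Forge has the fewest and is eliminated.
Round 2: Harbor 10, Juno 10, Beacon 8. Beacon has the fewest and is eliminated.
Round 3: Juno 18, Harbor 10. Juno has a majority.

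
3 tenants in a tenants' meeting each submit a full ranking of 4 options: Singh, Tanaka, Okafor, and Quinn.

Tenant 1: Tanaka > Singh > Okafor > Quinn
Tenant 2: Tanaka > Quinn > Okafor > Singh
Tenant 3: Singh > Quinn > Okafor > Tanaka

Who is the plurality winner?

Tanaka

First-place vote totals:
  Singh: 1
  Tanaka: 2
  Okafor: 0
  Quinn: 0
Tanaka has the most first-place votes.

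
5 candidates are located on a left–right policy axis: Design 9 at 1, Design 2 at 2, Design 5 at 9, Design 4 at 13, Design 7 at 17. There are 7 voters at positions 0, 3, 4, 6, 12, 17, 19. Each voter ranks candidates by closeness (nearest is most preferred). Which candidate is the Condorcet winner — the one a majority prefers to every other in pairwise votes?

Design 5

With single-peaked preferences on a line, the Condorcet winner is the candidate closest to the median voter.
The median voter (position 6) is closest to Design 5 at 9.
Check: Design 5 vs Design 2 — voters closer to Design 5: 4 of 7.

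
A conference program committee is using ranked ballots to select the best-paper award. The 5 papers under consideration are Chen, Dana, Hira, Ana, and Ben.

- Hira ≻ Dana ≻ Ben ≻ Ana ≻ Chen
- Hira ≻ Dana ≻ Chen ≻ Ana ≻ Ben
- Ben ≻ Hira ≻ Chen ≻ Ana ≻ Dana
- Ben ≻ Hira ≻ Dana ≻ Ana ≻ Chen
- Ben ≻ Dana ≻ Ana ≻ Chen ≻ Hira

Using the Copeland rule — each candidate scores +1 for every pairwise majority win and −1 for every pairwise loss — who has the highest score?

Pairwise results:
  Chen vs Dana: Dana wins 4–1.
  Chen vs Hira: Hira wins 4–1.
  Chen vs Ana: Ana wins 3–2.
  Chen vs Ben: Ben wins 4–1.
  Dana vs Hira: Hira wins 4–1.
  Dana vs Ana: Dana wins 4–1.
  Dana vs Ben: Ben wins 3–2.
  Hira vs Ana: Hira wins 4–1.
  Hira vs Ben: Ben wins 3–2.
  Ana vs Ben: Ben wins 4–1.
Copeland scores (wins − losses):
  Chen: 0 − 4 = -4
  Dana: 2 − 2 = 0
  Hira: 3 − 1 = 2
  Ana: 1 − 3 = -2
  Ben: 4 − 0 = 4
Ben has the best Copeland score.

Ben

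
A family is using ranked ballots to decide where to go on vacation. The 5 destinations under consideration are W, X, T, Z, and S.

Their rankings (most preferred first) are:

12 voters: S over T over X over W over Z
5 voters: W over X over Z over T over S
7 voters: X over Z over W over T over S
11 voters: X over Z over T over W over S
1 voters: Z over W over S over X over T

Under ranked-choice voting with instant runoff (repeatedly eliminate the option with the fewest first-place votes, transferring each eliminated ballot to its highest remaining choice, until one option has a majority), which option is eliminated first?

Round 1: X 18, S 12, W 5, Z 1, T 0. T has the fewest and is eliminated.
Round 2: X 18, S 12, W 5, Z 1. Z has the fewest and is eliminated.
Round 3: X 18, S 12, W 6. W has the fewest and is eliminated.
Round 4: X 23, S 13. X has a majority.

T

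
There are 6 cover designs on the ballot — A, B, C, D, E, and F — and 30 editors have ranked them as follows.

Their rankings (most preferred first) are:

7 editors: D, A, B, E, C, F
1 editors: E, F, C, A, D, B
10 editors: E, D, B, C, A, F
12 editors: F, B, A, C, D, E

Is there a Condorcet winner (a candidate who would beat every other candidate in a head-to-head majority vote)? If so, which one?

D

Head-to-head results (30 voters total):
A vs B: B wins 22–8.
A vs C: A wins 19–11.
A vs D: D wins 17–13.
A vs E: A wins 19–11.
A vs F: A wins 17–13.
B vs C: B wins 29–1.
B vs D: D wins 18–12.
B vs E: B wins 19–11.
B vs F: B wins 17–13.
C vs D: D wins 17–13.
C vs E: E wins 18–12.
C vs F: C wins 17–13.
D vs E: D wins 19–11.
D vs F: D wins 17–13.
E vs F: E wins 18–12.
D beats each rival — A (17–13), B (18–12), C (17–13), E (19–11), F (17–13) — so D is the Condorcet winner.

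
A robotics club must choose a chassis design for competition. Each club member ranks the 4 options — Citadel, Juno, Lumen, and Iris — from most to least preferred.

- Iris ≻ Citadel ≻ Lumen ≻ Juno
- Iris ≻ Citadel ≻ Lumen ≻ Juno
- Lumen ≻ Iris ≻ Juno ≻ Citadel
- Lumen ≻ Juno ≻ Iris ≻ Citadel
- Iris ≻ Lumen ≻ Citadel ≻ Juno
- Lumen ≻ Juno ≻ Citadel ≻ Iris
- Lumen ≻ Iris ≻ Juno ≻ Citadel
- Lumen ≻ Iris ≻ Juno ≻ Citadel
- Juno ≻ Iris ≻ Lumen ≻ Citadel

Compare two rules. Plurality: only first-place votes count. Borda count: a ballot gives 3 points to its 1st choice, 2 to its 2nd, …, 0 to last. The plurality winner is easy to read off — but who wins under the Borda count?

Plurality first-place counts: Citadel 0, Juno 1, Lumen 5, Iris 3 → Lumen.
Borda totals: Citadel 6, Juno 10, Lumen 20, Iris 18 → Lumen.

Lumen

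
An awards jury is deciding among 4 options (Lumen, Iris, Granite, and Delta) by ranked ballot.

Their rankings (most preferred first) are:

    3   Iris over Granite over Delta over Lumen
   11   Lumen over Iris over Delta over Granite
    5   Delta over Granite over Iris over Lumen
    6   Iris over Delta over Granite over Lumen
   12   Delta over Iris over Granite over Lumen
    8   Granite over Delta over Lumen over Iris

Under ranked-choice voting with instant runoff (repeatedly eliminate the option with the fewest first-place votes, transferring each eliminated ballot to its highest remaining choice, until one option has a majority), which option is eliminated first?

Round 1: Delta 17, Lumen 11, Iris 9, Granite 8. Granite has the fewest and is eliminated.
Round 2: Delta 25, Lumen 11, Iris 9. Delta has a majority.

Granite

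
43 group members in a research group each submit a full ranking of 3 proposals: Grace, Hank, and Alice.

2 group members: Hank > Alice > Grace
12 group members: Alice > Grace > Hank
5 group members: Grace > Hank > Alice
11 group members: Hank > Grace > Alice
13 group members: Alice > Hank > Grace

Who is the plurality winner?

Alice

First-place vote totals:
  Grace: 5
  Hank: 13
  Alice: 25
Alice has the most first-place votes.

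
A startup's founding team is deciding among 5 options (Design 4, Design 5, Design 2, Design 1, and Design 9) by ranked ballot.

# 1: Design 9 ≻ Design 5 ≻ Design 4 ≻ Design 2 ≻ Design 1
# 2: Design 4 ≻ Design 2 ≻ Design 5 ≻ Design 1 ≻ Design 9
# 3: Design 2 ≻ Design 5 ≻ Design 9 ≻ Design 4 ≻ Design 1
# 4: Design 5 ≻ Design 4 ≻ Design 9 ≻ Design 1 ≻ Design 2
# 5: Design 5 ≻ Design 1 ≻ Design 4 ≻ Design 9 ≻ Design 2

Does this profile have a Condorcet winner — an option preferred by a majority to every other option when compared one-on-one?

Yes

Head-to-head results (5 voters total):
Design 4 vs Design 5: Design 5 wins 4–1.
Design 4 vs Design 2: Design 4 wins 4–1.
Design 4 vs Design 1: Design 4 wins 4–1.
Design 4 vs Design 9: Design 4 wins 3–2.
Design 5 vs Design 2: Design 5 wins 3–2.
Design 5 vs Design 1: Design 5 wins 5–0.
Design 5 vs Design 9: Design 5 wins 4–1.
Design 2 vs Design 1: Design 2 wins 3–2.
Design 2 vs Design 9: Design 9 wins 3–2.
Design 1 vs Design 9: Design 9 wins 3–2.
Design 5 beats each rival — Design 4 (4–1), Design 2 (3–2), Design 1 (5–0), Design 9 (4–1) — so Design 5 is the Condorcet winner.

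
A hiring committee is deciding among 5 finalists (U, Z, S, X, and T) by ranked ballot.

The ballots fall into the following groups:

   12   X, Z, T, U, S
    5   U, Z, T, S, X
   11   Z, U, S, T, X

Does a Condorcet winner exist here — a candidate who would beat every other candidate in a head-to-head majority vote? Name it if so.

Head-to-head results (28 voters total):
U vs Z: Z wins 23–5.
U vs S: U wins 28–0.
U vs X: U wins 16–12.
U vs T: U wins 16–12.
Z vs S: Z wins 28–0.
Z vs X: Z wins 16–12.
Z vs T: Z wins 28–0.
S vs X: S wins 16–12.
S vs T: T wins 17–11.
X vs T: T wins 16–12.
Z beats each rival — U (23–5), S (28–0), X (16–12), T (28–0) — so Z is the Condorcet winner.

Z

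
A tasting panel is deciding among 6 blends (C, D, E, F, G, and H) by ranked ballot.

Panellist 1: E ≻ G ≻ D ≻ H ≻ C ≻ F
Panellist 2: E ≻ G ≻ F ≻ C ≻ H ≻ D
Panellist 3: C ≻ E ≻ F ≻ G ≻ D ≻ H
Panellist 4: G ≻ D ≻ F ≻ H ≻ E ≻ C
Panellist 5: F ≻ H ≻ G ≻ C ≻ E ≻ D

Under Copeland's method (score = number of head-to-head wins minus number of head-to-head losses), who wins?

Pairwise results:
  C vs D: C wins 3–2.
  C vs E: E wins 3–2.
  C vs F: F wins 3–2.
  C vs G: G wins 4–1.
  C vs H: H wins 3–2.
  D vs E: E wins 4–1.
  D vs F: F wins 3–2.
  D vs G: G wins 5–0.
  D vs H: D wins 3–2.
  E vs F: E wins 3–2.
  E vs G: E wins 3–2.
  E vs H: E wins 3–2.
  F vs G: G wins 3–2.
  F vs H: F wins 4–1.
  G vs H: G wins 4–1.
Copeland scores (wins − losses):
  C: 1 − 4 = -3
  D: 1 − 4 = -3
  E: 5 − 0 = 5
  F: 3 − 2 = 1
  G: 4 − 1 = 3
  H: 1 − 4 = -3
E has the best Copeland score.

E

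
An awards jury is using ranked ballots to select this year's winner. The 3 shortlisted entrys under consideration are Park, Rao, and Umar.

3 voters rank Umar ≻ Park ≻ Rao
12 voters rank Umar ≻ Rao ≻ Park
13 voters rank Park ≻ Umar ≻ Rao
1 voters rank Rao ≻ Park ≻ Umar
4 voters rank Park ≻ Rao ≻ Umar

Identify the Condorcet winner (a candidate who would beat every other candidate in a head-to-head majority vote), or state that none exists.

Park

Head-to-head results (33 voters total):
Park vs Rao: Park wins 20–13.
Park vs Umar: Park wins 18–15.
Rao vs Umar: Umar wins 28–5.
Park beats each rival — Rao (20–13), Umar (18–15) — so Park is the Condorcet winner.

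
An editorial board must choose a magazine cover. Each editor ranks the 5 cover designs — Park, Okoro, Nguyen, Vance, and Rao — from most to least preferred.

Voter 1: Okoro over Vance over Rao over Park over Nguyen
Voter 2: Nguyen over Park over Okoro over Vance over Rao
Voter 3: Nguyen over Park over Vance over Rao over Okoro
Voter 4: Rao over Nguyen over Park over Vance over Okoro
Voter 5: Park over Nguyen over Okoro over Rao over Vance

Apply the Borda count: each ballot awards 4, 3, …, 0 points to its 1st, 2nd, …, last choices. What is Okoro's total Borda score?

Borda scores:
  Park: 1 + 3 + 3 + 2 + 4 = 13
  Okoro: 4 + 2 + 0 + 0 + 2 = 8
  Nguyen: 0 + 4 + 4 + 3 + 3 = 14
  Vance: 3 + 1 + 2 + 1 + 0 = 7
  Rao: 2 + 0 + 1 + 4 + 1 = 8

8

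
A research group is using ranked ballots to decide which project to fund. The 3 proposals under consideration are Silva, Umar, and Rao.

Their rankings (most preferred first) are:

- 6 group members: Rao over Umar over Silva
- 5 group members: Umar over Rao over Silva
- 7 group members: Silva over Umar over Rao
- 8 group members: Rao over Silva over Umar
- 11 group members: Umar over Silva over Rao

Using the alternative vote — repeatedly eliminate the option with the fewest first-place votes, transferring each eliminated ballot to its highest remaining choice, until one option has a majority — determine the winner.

Round 1: Umar 16, Rao 14, Silva 7. Silva has the fewest and is eliminated.
Round 2: Umar 23, Rao 14. Umar has a majority.

Umar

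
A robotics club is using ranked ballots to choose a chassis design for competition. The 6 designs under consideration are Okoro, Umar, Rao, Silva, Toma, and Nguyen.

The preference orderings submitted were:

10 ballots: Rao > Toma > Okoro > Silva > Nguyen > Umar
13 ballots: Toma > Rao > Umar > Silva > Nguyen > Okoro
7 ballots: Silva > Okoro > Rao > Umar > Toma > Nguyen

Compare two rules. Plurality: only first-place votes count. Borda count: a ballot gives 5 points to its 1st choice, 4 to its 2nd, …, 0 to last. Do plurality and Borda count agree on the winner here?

No

Plurality first-place counts: Okoro 0, Umar 0, Rao 10, Silva 7, Toma 13, Nguyen 0 → Toma.
Borda totals: Okoro 58, Umar 53, Rao 123, Silva 81, Toma 112, Nguyen 23 → Rao.
The two rules disagree: plurality picks Toma, Borda picks Rao.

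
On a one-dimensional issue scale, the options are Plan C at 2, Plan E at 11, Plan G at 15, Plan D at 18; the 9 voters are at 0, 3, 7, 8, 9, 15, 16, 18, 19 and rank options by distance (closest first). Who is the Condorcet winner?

Plan E

With single-peaked preferences on a line, the Condorcet winner is the candidate closest to the median voter.
The median voter (position 9) is closest to Plan E at 11.
Check: Plan E vs Plan G — voters closer to Plan E: 5 of 9.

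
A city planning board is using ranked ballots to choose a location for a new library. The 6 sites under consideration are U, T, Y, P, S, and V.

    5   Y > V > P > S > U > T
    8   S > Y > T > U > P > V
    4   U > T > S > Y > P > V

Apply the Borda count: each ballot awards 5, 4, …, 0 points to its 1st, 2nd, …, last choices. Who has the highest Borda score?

Borda scores:
  U: 5·1 + 8·2 + 4·5 = 41
  T: 5·0 + 8·3 + 4·4 = 40
  Y: 5·5 + 8·4 + 4·2 = 65
  P: 5·3 + 8·1 + 4·1 = 27
  S: 5·2 + 8·5 + 4·3 = 62
  V: 5·4 + 8·0 + 4·0 = 20
Y has the highest total.

Y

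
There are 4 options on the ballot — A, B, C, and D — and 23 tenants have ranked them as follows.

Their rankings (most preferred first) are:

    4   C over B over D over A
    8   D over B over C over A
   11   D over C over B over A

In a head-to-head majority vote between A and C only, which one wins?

Ballots ranking A above C: 0.
Ballots ranking C above A: 4+8+11 = 23.
C wins the head-to-head, 23–0.

C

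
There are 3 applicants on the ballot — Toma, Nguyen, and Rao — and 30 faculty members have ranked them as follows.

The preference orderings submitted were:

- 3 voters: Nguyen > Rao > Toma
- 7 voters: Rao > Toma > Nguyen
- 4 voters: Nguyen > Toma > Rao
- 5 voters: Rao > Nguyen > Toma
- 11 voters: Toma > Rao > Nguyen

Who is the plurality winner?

Rao

First-place vote totals:
  Toma: 11
  Nguyen: 7
  Rao: 12
Rao has the most first-place votes.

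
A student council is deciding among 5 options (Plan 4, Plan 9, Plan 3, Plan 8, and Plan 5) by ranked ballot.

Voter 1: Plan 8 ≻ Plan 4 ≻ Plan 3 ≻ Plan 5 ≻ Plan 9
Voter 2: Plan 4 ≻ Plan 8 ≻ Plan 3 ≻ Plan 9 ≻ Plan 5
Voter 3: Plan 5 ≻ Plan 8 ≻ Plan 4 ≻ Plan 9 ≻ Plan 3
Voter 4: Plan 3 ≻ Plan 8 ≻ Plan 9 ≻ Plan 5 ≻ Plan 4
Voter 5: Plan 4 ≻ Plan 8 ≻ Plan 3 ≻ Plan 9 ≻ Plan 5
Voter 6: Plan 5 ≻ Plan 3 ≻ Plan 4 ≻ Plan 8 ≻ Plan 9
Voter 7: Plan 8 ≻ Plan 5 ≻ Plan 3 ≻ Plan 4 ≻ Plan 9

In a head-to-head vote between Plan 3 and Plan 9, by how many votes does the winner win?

Ballots ranking Plan 3 above Plan 9: 6.
Ballots ranking Plan 9 above Plan 3: 1.
Plan 3 wins 6–1, a margin of 5.

5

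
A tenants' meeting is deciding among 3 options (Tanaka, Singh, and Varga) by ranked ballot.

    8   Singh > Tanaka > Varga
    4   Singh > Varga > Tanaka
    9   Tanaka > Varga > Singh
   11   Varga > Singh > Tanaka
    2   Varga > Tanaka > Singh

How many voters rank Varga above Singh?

Ballots ranking Varga above Singh: 9+11+2 = 22.
Ballots ranking Singh above Varga: 8+4 = 12.
So 22 of 34 voters prefer Varga to Singh.

22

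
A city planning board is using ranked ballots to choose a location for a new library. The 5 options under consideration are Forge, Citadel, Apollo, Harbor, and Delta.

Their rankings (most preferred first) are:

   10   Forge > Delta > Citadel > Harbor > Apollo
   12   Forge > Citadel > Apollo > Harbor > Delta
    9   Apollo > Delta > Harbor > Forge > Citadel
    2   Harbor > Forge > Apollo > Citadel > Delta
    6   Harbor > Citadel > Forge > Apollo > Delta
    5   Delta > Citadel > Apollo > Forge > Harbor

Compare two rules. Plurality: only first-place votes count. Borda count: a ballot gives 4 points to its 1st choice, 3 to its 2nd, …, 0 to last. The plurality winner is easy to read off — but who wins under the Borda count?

Plurality first-place counts: Forge 22, Citadel 0, Apollo 9, Harbor 8, Delta 5 → Forge.
Borda totals: Forge 120, Citadel 91, Apollo 80, Harbor 72, Delta 77 → Forge.

Forge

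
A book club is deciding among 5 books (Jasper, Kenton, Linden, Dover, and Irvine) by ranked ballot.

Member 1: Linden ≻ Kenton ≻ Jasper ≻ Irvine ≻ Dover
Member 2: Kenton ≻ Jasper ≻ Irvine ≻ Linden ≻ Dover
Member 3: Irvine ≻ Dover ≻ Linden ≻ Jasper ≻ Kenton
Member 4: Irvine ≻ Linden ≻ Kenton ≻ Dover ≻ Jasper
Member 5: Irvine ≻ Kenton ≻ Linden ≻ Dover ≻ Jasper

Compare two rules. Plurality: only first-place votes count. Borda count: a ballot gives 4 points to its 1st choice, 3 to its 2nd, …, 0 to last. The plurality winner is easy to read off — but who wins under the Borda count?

Plurality first-place counts: Jasper 0, Kenton 1, Linden 1, Dover 0, Irvine 3 → Irvine.
Borda totals: Jasper 6, Kenton 12, Linden 12, Dover 5, Irvine 15 → Irvine.

Irvine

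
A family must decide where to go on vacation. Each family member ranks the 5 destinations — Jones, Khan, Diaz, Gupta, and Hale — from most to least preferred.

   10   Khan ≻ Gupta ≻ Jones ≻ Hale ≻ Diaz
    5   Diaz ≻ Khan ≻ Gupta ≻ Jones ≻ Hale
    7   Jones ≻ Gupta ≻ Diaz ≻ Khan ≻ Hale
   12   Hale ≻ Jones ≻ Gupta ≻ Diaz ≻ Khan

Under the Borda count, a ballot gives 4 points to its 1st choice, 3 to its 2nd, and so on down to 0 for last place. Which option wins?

Jones

Borda scores:
  Jones: 10·2 + 5·1 + 7·4 + 12·3 = 89
  Khan: 10·4 + 5·3 + 7·1 + 12·0 = 62
  Diaz: 10·0 + 5·4 + 7·2 + 12·1 = 46
  Gupta: 10·3 + 5·2 + 7·3 + 12·2 = 85
  Hale: 10·1 + 5·0 + 7·0 + 12·4 = 58
Jones has the highest total.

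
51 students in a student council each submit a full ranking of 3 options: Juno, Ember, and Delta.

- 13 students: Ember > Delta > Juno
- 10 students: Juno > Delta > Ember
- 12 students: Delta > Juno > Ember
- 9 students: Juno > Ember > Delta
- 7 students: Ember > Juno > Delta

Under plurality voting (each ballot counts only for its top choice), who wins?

First-place vote totals:
  Juno: 19
  Ember: 20
  Delta: 12
Ember has the most first-place votes.

Ember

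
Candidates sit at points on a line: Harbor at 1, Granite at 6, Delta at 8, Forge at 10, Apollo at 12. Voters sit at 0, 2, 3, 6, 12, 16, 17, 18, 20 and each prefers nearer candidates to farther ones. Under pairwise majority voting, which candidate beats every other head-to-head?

With single-peaked preferences on a line, the Condorcet winner is the candidate closest to the median voter.
The median voter (position 12) is closest to Apollo at 12.
Check: Apollo vs Forge — voters closer to Apollo: 5 of 9.

Apollo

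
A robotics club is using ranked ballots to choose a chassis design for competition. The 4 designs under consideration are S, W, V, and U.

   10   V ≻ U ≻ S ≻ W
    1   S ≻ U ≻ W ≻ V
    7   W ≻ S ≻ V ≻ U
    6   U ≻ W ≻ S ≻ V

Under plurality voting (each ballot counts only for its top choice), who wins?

V

First-place vote totals:
  S: 1
  W: 7
  V: 10
  U: 6
V has the most first-place votes.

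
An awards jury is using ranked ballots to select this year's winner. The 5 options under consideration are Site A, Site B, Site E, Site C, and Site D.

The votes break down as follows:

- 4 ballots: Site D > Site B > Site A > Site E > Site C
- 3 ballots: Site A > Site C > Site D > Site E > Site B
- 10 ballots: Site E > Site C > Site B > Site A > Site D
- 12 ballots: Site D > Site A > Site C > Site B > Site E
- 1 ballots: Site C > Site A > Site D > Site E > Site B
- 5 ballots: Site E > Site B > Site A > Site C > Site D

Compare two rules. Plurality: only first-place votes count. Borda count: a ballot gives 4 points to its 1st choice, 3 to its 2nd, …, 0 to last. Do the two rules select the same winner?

Plurality first-place counts: Site A 3, Site B 0, Site E 15, Site C 1, Site D 16 → Site D.
Borda totals: Site A 79, Site B 59, Site E 68, Site C 72, Site D 72 → Site A.
The two rules disagree: plurality picks Site D, Borda picks Site A.

No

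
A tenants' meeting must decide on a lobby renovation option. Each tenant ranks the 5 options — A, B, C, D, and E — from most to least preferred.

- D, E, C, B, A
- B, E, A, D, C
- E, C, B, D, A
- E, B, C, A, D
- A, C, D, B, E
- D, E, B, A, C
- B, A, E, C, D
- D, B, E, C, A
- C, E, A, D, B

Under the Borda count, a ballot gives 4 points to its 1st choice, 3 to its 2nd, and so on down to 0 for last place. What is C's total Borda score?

Borda scores:
  A: 0 + 2 + 0 + 1 + 4 + 1 + 3 + 0 + 2 = 13
  B: 1 + 4 + 2 + 3 + 1 + 2 + 4 + 3 + 0 = 20
  C: 2 + 0 + 3 + 2 + 3 + 0 + 1 + 1 + 4 = 16
  D: 4 + 1 + 1 + 0 + 2 + 4 + 0 + 4 + 1 = 17
  E: 3 + 3 + 4 + 4 + 0 + 3 + 2 + 2 + 3 = 24

16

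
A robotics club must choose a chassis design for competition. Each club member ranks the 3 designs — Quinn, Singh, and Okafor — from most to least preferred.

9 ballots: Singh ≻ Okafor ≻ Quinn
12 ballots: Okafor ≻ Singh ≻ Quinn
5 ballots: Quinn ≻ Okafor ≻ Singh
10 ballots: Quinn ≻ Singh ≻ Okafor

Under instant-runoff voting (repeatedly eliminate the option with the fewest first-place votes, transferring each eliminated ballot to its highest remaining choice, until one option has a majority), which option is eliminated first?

Singh

Round 1: Quinn 15, Okafor 12, Singh 9. Singh has the fewest and is eliminated.
Round 2: Okafor 21, Quinn 15. Okafor has a majority.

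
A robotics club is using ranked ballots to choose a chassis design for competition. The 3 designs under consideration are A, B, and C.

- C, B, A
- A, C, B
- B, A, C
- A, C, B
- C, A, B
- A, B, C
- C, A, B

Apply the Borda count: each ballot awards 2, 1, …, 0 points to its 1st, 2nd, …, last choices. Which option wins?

A

Borda scores:
  A: 0 + 2 + 1 + 2 + 1 + 2 + 1 = 9
  B: 1 + 0 + 2 + 0 + 0 + 1 + 0 = 4
  C: 2 + 1 + 0 + 1 + 2 + 0 + 2 = 8
A has the highest total.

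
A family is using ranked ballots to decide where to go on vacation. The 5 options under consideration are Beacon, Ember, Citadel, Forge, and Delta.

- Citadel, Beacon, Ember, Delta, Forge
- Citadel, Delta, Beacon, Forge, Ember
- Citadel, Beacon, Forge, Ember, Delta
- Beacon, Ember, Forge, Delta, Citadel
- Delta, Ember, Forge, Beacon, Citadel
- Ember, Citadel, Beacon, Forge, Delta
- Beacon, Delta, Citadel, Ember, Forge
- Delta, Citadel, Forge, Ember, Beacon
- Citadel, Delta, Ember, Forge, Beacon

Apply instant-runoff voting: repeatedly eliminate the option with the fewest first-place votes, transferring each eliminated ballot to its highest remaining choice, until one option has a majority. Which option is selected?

Round 1: Citadel 4, Beacon 2, Delta 2, Ember 1, Forge 0. Forge has the fewest and is eliminated.
Round 2: Citadel 4, Beacon 2, Delta 2, Ember 1. Ember has the fewest and is eliminated.
Round 3: Citadel 5, Beacon 2, Delta 2. Citadel has a majority.

Citadel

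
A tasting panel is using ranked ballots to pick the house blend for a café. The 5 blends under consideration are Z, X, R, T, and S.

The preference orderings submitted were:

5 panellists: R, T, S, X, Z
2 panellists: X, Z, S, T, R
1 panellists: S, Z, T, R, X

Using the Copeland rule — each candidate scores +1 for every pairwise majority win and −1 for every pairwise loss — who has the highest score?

Pairwise results:
  Z vs X: X wins 7–1.
  Z vs R: R wins 5–3.
  Z vs T: T wins 5–3.
  Z vs S: S wins 6–2.
  X vs R: R wins 6–2.
  X vs T: T wins 6–2.
  X vs S: S wins 6–2.
  R vs T: R wins 5–3.
  R vs S: R wins 5–3.
  T vs S: T wins 5–3.
Copeland scores (wins − losses):
  Z: 0 − 4 = -4
  X: 1 − 3 = -2
  R: 4 − 0 = 4
  T: 3 − 1 = 2
  S: 2 − 2 = 0
R has the best Copeland score.

R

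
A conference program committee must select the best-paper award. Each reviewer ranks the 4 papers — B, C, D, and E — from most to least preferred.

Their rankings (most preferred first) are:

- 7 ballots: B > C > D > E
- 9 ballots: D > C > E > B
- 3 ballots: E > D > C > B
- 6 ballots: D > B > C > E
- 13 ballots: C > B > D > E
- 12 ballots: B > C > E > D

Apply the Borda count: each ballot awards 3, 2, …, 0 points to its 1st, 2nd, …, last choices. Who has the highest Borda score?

Borda scores:
  B: 7·3 + 9·0 + 3·0 + 6·2 + 13·2 + 12·3 = 95
  C: 7·2 + 9·2 + 3·1 + 6·1 + 13·3 + 12·2 = 104
  D: 7·1 + 9·3 + 3·2 + 6·3 + 13·1 + 12·0 = 71
  E: 7·0 + 9·1 + 3·3 + 6·0 + 13·0 + 12·1 = 30
C has the highest total.

C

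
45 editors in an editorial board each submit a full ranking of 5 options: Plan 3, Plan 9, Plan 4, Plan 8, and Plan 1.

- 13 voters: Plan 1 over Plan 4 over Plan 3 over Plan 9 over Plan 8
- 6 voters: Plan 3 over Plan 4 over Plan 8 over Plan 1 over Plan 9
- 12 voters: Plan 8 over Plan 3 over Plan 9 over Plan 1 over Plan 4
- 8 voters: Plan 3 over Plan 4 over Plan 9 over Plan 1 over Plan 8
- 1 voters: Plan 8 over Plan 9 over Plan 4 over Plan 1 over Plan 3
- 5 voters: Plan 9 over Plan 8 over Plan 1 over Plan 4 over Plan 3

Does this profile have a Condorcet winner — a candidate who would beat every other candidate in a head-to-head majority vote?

Head-to-head results (45 voters total):
Plan 3 vs Plan 9: Plan 3 wins 39–6.
Plan 3 vs Plan 4: Plan 3 wins 26–19.
Plan 3 vs Plan 8: Plan 3 wins 27–18.
Plan 3 vs Plan 1: Plan 3 wins 26–19.
Plan 9 vs Plan 4: Plan 4 wins 27–18.
Plan 9 vs Plan 8: Plan 9 wins 26–19.
Plan 9 vs Plan 1: Plan 9 wins 26–19.
Plan 4 vs Plan 8: Plan 4 wins 27–18.
Plan 4 vs Plan 1: Plan 1 wins 30–15.
Plan 8 vs Plan 1: Plan 8 wins 24–21.
Plan 3 beats each rival — Plan 9 (39–6), Plan 4 (26–19), Plan 8 (27–18), Plan 1 (26–19) — so Plan 3 is the Condorcet winner.

Yes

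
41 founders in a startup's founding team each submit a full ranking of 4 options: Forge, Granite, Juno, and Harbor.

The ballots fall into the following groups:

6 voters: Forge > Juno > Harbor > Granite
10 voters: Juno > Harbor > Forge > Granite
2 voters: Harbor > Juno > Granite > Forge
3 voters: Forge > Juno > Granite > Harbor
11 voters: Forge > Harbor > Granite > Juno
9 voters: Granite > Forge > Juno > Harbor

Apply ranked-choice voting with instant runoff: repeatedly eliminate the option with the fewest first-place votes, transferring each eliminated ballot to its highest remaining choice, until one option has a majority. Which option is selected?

Round 1: Forge 20, Juno 10, Granite 9, Harbor 2. Harbor has the fewest and is eliminated.
Round 2: Forge 20, Juno 12, Granite 9. Granite has the fewest and is eliminated.
Round 3: Forge 29, Juno 12. Forge has a majority.

Forge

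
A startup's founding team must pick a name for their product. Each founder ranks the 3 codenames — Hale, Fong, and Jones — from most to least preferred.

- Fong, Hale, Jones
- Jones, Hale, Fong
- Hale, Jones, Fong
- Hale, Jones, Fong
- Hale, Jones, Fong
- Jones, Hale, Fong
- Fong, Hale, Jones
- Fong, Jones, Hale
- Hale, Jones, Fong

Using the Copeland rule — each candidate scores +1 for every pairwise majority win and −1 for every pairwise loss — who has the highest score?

Hale

Pairwise results:
  Hale vs Fong: Hale wins 6–3.
  Hale vs Jones: Hale wins 6–3.
  Fong vs Jones: Jones wins 6–3.
Copeland scores (wins − losses):
  Hale: 2 − 0 = 2
  Fong: 0 − 2 = -2
  Jones: 1 − 1 = 0
Hale has the best Copeland score.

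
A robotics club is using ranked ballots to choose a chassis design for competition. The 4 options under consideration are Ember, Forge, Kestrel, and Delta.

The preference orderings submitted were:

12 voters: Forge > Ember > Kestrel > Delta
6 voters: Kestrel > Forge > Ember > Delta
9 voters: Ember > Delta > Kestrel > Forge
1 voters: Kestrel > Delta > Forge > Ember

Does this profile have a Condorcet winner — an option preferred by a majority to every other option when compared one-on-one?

No

Head-to-head results (28 voters total):
Ember vs Forge: Forge wins 19–9.
Ember vs Kestrel: Ember wins 21–7.
Ember vs Delta: Ember wins 27–1.
Forge vs Kestrel: Kestrel wins 16–12.
Forge vs Delta: Forge wins 18–10.
Kestrel vs Delta: Kestrel wins 19–9.
No candidate beats all others: Ember beats Kestrel beats Forge beats Ember, a majority cycle.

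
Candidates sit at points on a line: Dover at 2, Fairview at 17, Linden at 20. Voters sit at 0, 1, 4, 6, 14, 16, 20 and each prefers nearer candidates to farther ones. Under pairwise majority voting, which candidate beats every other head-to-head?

With single-peaked preferences on a line, the Condorcet winner is the candidate closest to the median voter.
The median voter (position 6) is closest to Dover at 2.
Check: Dover vs Linden — voters closer to Dover: 4 of 7.

Dover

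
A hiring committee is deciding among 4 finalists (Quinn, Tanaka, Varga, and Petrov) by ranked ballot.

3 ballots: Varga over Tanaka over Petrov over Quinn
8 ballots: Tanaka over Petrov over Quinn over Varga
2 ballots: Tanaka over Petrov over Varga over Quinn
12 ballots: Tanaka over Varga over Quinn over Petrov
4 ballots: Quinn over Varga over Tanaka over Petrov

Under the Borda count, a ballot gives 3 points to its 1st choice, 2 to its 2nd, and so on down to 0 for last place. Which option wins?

Tanaka

Borda scores:
  Quinn: 3·0 + 8·1 + 2·0 + 12·1 + 4·3 = 32
  Tanaka: 3·2 + 8·3 + 2·3 + 12·3 + 4·1 = 76
  Varga: 3·3 + 8·0 + 2·1 + 12·2 + 4·2 = 43
  Petrov: 3·1 + 8·2 + 2·2 + 12·0 + 4·0 = 23
Tanaka has the highest total.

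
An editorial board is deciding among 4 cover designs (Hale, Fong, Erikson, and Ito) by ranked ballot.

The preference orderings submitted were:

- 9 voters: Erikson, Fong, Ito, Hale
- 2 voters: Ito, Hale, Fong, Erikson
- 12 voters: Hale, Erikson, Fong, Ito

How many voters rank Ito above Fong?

2

Ballots ranking Ito above Fong: 2.
Ballots ranking Fong above Ito: 9+12 = 21.
So 2 of 23 voters prefer Ito to Fong.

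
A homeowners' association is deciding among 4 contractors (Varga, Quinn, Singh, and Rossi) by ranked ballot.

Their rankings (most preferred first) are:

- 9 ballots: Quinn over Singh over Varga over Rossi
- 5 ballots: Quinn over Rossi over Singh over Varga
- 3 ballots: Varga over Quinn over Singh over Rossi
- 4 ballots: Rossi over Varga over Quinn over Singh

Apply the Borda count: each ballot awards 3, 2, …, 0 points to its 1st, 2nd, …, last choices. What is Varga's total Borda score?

Borda scores:
  Varga: 9·1 + 5·0 + 3·3 + 4·2 = 26
  Quinn: 9·3 + 5·3 + 3·2 + 4·1 = 52
  Singh: 9·2 + 5·1 + 3·1 + 4·0 = 26
  Rossi: 9·0 + 5·2 + 3·0 + 4·3 = 22

26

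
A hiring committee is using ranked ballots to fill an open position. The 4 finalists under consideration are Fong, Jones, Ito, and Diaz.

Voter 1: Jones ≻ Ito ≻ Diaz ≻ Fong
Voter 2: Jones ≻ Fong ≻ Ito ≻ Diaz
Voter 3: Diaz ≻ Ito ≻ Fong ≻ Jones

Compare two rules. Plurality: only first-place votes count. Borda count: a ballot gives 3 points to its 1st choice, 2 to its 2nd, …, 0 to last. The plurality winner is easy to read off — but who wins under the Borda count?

Jones

Plurality first-place counts: Fong 0, Jones 2, Ito 0, Diaz 1 → Jones.
Borda totals: Fong 3, Jones 6, Ito 5, Diaz 4 → Jones.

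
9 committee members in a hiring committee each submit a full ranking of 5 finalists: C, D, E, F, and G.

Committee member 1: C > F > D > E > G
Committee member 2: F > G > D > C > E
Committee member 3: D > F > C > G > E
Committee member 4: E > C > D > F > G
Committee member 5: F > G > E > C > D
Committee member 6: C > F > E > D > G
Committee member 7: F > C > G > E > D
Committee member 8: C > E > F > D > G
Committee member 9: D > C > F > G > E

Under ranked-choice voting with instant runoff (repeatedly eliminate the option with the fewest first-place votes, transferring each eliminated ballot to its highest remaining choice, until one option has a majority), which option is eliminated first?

Round 1: C 3, F 3, D 2, E 1, G 0. G has the fewest and is eliminated.
Round 2: C 3, F 3, D 2, E 1. E has the fewest and is eliminated.
Round 3: C 4, F 3, D 2. D has the fewest and is eliminated.
Round 4: C 5, F 4. C has a majority.

G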